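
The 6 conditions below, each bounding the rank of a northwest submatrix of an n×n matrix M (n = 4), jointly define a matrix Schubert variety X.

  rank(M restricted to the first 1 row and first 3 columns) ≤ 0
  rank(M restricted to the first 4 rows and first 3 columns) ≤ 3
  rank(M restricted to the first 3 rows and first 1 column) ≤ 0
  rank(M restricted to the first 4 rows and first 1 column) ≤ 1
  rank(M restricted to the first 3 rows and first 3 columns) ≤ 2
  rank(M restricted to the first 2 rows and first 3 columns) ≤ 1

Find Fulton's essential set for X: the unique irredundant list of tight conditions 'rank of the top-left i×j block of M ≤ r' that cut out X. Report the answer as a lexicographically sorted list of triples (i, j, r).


Propagating the 6 rank bounds to every northwest block:

  i=1: 0 0 0 1
  i=2: 0 1 1 2
  i=3: 0 1 2 3
  i=4: 1 2 3 4

so w = (4, 2, 3, 1).

2 SE-corners of the 5-cell Rothe diagram give Ess(w):

[(1, 3, 0), (3, 1, 0)]


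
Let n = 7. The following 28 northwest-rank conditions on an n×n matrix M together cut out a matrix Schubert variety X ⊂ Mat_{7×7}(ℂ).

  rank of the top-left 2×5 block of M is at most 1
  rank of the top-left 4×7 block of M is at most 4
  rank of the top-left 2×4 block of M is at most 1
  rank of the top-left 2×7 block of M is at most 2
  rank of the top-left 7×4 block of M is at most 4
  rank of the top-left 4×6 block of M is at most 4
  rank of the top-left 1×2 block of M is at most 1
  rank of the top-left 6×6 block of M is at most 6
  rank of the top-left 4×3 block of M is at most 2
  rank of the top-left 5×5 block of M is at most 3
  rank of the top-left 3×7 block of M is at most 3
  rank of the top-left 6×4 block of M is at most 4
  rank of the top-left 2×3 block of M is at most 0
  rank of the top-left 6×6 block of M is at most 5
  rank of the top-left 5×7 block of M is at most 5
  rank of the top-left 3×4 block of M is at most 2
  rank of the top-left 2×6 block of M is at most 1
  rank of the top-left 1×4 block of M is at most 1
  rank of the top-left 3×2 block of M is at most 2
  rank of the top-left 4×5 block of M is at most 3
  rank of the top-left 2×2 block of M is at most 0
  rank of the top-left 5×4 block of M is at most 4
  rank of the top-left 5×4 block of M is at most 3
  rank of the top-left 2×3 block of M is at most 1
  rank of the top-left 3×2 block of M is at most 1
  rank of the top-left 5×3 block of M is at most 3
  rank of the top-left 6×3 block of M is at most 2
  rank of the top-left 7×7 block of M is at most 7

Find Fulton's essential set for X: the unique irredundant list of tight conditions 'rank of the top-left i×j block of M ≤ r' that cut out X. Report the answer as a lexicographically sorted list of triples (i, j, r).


Recovering R(i,j) via the rank-extension bound from the 28 conditions:

  row 1: 0, 0, 0, 1, 1, 1, 1
  row 2: 0, 0, 0, 1, 1, 1, 2
  row 3: 1, 1, 1, 2, 2, 2, 3
  row 4: 1, 2, 2, 3, 3, 3, 4
  row 5: 1, 2, 2, 3, 3, 4, 5
  row 6: 1, 2, 2, 3, 4, 5, 6
  row 7: 1, 2, 3, 4, 5, 6, 7

second differences of R give the permutation w = (4, 7, 1, 2, 6, 5, 3).

Fulton essential set (4 of the 11 Rothe cells):

[(2, 3, 0), (2, 6, 1), (5, 5, 3), (6, 3, 2)]


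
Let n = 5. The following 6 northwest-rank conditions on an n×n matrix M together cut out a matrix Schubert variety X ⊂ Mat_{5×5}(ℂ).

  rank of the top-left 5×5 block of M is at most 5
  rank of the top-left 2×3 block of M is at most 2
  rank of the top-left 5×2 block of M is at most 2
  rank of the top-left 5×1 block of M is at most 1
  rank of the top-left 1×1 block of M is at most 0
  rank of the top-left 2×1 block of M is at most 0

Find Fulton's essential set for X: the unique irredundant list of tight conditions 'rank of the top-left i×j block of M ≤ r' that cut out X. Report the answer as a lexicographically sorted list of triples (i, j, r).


Reconstructing r_w from the 6 given conditions:

  R[1]: 0 1 1 1 1
  R[2]: 0 1 2 2 2
  R[3]: 1 2 3 3 3
  R[4]: 1 2 3 4 4
  R[5]: 1 2 3 4 5

second differences of R give the permutation w = (2, 3, 1, 4, 5).

Fulton essential set (1 of the 2 Rothe cells):

[(2, 1, 0)]


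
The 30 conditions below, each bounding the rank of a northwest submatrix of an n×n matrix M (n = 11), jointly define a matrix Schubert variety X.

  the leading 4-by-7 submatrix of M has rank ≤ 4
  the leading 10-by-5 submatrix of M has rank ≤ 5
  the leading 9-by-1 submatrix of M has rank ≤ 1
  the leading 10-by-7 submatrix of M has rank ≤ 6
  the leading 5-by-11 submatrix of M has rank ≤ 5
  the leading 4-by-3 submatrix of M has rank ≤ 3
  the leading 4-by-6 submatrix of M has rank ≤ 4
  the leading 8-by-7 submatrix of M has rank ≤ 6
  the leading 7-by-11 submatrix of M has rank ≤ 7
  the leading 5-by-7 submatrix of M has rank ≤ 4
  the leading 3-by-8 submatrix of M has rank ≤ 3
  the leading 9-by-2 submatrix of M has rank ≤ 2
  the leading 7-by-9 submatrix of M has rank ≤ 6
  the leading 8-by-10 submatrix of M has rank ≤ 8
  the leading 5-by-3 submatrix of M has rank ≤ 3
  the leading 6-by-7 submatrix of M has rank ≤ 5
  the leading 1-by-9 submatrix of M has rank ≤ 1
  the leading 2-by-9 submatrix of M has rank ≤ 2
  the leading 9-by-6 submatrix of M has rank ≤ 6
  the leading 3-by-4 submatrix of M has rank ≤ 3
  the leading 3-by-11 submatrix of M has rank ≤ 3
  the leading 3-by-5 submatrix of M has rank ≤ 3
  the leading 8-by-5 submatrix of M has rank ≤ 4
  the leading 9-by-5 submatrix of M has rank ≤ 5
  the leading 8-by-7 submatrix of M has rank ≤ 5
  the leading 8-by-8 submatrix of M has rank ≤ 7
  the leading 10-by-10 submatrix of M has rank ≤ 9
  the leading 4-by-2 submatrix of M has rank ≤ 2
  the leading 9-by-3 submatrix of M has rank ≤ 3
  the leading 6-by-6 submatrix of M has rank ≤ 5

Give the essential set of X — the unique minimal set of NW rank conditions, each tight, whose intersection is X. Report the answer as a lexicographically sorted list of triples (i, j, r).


Reconstructing r_w from the 30 given conditions:

  R[1]: 1 | 1 | 1 | 1 | 1 | 1 | 1 | 1 | 1 | 1 | 1
  R[2]: 1 | 2 | 2 | 2 | 2 | 2 | 2 | 2 | 2 | 2 | 2
  R[3]: 1 | 2 | 3 | 3 | 3 | 3 | 3 | 3 | 3 | 3 | 3
  R[4]: 1 | 2 | 3 | 4 | 4 | 4 | 4 | 4 | 4 | 4 | 4
  R[5]: 1 | 2 | 3 | 4 | 4 | 4 | 4 | 5 | 5 | 5 | 5
  R[6]: 1 | 2 | 3 | 4 | 4 | 5 | 5 | 6 | 6 | 6 | 6
  R[7]: 1 | 2 | 3 | 4 | 4 | 5 | 5 | 6 | 6 | 7 | 7
  R[8]: 1 | 2 | 3 | 4 | 4 | 5 | 5 | 6 | 7 | 8 | 8
  R[9]: 1 | 2 | 3 | 4 | 5 | 6 | 6 | 7 | 8 | 9 | 9
  R[10]: 1 | 2 | 3 | 4 | 5 | 6 | 6 | 7 | 8 | 9 | 10
  R[11]: 1 | 2 | 3 | 4 | 5 | 6 | 7 | 8 | 9 | 10 | 11

hence w(1..11) = (1, 2, 3, 4, 8, 6, 10, 9, 5, 11, 7).

D(w) has 10 cells with 5 SE-corners; essential set:

[(5, 7, 4), (7, 9, 6), (8, 5, 4), (8, 7, 5), (10, 7, 6)]


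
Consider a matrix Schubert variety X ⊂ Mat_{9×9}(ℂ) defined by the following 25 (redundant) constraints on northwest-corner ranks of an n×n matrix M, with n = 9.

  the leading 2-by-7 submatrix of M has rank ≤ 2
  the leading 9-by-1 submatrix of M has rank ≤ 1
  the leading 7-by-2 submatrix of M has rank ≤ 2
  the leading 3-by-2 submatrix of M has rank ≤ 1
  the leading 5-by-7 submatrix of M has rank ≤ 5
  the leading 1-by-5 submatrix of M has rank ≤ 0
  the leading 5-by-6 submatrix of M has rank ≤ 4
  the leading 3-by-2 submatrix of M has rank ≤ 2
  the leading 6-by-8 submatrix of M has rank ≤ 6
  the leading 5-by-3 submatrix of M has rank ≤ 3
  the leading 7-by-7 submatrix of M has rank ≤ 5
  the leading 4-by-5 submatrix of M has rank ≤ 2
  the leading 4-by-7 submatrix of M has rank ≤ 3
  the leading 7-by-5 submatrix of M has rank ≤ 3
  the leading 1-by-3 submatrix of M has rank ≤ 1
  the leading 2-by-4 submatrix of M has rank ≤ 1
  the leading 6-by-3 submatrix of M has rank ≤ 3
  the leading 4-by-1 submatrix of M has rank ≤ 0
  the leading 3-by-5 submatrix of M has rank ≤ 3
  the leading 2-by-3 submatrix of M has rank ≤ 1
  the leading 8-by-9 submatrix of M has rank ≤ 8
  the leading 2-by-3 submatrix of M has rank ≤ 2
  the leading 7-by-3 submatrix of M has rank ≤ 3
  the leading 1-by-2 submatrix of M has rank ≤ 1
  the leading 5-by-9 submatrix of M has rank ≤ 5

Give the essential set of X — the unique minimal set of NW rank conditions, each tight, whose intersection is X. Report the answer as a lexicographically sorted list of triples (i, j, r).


Reconstructing r_w from the 25 given conditions:

  row 1: 0  0  0  0  0  1  1  1  1
  row 2: 0  1  1  1  1  2  2  2  2
  row 3: 0  1  2  2  2  3  3  3  3
  row 4: 0  1  2  2  2  3  3  4  4
  row 5: 1  2  3  3  3  4  4  5  5
  row 6: 1  2  3  3  3  4  5  6  6
  row 7: 1  2  3  3  3  4  5  6  7
  row 8: 1  2  3  4  4  5  6  7  8
  row 9: 1  2  3  4  5  6  7  8  9

second differences of R give the permutation w = (6, 2, 3, 8, 1, 7, 9, 4, 5).

5 SE-corners of the 15-cell Rothe diagram give Ess(w):

[(1, 5, 0), (4, 1, 0), (4, 5, 2), (4, 7, 3), (7, 5, 3)]


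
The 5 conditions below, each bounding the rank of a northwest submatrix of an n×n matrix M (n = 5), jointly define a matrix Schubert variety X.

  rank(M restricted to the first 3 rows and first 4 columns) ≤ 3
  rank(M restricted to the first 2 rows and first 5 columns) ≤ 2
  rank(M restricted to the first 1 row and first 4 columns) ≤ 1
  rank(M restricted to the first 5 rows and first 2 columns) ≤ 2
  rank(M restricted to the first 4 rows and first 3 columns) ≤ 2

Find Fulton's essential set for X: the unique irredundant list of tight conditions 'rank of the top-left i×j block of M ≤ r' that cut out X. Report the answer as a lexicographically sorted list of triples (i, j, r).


Computing R[i][j] = min implied NW-rank bound (n=5, 5 conditions):

  i=1: 1 | 1 | 1 | 1 | 1
  i=2: 1 | 2 | 2 | 2 | 2
  i=3: 1 | 2 | 2 | 3 | 3
  i=4: 1 | 2 | 2 | 3 | 4
  i=5: 1 | 2 | 3 | 4 | 5

second differences of R give the permutation w = (1, 2, 4, 5, 3).

|D(w)|=2, |Ess(w)|=1:

[(4, 3, 2)]


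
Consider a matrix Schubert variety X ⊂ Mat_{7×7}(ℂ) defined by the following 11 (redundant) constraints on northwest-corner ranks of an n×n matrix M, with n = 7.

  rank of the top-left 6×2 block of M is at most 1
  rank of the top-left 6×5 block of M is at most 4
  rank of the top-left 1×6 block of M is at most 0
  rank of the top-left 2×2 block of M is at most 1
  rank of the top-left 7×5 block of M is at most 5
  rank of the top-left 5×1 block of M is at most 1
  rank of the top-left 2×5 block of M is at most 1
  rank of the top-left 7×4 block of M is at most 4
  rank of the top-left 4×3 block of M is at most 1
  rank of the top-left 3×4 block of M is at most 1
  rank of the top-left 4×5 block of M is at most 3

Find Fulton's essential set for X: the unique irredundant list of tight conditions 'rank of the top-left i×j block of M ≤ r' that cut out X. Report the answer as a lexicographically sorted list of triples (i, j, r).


Recovering R(i,j) via the rank-extension bound from the 11 conditions:

  i=1: 0, 0, 0, 0, 0, 0, 1
  i=2: 1, 1, 1, 1, 1, 1, 2
  i=3: 1, 1, 1, 1, 2, 2, 3
  i=4: 1, 1, 1, 2, 3, 3, 4
  i=5: 1, 1, 2, 3, 4, 4, 5
  i=6: 1, 1, 2, 3, 4, 5, 6
  i=7: 1, 2, 3, 4, 5, 6, 7

the unique w with this rank table is (7, 1, 5, 4, 3, 6, 2).

Fulton essential set (4 of the 13 Rothe cells):

[(1, 6, 0), (3, 4, 1), (4, 3, 1), (6, 2, 1)]


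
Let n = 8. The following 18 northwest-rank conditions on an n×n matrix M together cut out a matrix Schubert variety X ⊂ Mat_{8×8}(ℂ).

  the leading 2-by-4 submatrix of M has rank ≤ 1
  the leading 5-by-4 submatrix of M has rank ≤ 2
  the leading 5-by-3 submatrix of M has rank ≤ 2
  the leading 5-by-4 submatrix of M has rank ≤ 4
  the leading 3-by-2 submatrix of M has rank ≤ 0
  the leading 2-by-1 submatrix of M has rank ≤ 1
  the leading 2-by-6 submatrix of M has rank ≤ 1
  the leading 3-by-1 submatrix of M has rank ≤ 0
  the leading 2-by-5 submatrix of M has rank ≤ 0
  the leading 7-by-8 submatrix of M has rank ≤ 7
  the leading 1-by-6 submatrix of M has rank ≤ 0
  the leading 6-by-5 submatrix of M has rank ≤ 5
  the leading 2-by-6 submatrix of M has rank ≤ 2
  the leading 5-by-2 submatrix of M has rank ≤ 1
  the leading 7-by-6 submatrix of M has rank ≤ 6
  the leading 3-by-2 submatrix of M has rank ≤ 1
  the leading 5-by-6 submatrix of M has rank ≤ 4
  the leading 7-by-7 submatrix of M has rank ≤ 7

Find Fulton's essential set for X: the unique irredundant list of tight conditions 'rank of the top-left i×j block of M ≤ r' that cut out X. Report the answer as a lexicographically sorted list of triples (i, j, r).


Recovering R(i,j) via the rank-extension bound from the 18 conditions:

  row 1: 0 | 0 | 0 | 0 | 0 | 0 | 1 | 1
  row 2: 0 | 0 | 0 | 0 | 0 | 1 | 2 | 2
  row 3: 0 | 0 | 1 | 1 | 1 | 2 | 3 | 3
  row 4: 1 | 1 | 2 | 2 | 2 | 3 | 4 | 4
  row 5: 1 | 1 | 2 | 2 | 3 | 4 | 5 | 5
  row 6: 1 | 2 | 3 | 3 | 4 | 5 | 6 | 6
  row 7: 1 | 2 | 3 | 4 | 5 | 6 | 7 | 7
  row 8: 1 | 2 | 3 | 4 | 5 | 6 | 7 | 8

giving w = (7, 6, 3, 1, 5, 2, 4, 8) via Δ²R.

Fulton essential set (5 of the 15 Rothe cells):

[(1, 6, 0), (2, 5, 0), (3, 2, 0), (5, 2, 1), (5, 4, 2)]


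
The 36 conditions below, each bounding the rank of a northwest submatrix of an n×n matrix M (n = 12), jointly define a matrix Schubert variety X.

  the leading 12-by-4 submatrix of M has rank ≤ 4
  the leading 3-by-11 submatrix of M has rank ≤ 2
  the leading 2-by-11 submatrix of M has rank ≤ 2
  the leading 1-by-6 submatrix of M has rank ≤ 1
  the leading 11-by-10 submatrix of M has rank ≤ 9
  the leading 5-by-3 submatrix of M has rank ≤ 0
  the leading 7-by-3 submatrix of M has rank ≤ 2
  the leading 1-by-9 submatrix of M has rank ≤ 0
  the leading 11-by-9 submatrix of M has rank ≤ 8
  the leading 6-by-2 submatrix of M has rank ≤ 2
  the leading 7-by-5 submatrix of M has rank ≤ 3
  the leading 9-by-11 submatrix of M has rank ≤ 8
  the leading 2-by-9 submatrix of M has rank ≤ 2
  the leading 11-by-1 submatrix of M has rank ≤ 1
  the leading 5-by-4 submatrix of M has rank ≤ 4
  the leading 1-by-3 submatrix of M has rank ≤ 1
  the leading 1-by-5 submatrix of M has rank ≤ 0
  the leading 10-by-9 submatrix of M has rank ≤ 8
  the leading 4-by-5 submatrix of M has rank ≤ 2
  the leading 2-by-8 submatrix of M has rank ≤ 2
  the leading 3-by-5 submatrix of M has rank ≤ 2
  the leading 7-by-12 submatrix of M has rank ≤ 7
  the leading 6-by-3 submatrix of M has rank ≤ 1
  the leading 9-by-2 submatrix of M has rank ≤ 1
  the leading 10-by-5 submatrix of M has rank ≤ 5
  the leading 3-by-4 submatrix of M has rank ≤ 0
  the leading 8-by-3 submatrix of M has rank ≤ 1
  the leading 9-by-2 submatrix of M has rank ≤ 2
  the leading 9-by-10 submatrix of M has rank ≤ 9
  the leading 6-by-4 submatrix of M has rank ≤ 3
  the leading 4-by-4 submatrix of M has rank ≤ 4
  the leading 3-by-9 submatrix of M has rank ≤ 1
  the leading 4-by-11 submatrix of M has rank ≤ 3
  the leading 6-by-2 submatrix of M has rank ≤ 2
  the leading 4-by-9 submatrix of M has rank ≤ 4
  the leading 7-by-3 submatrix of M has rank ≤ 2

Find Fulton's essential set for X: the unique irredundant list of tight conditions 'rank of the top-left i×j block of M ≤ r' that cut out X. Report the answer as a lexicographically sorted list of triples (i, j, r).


Propagating the 36 rank bounds to every northwest block:

  R[1]: 0  0  0  0  0  0  0  0  0  1  1  1
  R[2]: 0  0  0  0  1  1  1  1  1  2  2  2
  R[3]: 0  0  0  0  1  1  1  1  1  2  2  3
  R[4]: 0  0  0  1  2  2  2  2  2  3  3  4
  R[5]: 0  0  0  1  2  3  3  3  3  4  4  5
  R[6]: 1  1  1  2  3  4  4  4  4  5  5  6
  R[7]: 1  1  1  2  3  4  5  5  5  6  6  7
  R[8]: 1  1  1  2  3  4  5  6  6  7  7  8
  R[9]: 1  1  2  3  4  5  6  7  7  8  8  9
  R[10]: 1  2  3  4  5  6  7  8  8  9  9  10
  R[11]: 1  2  3  4  5  6  7  8  8  9  10  11
  R[12]: 1  2  3  4  5  6  7  8  9  10  11  12

second differences of R give the permutation w = (10, 5, 12, 4, 6, 1, 7, 8, 3, 2, 11, 9).

ℓ(w)=34; the 8 essential cells (i,j,r):

[(1, 9, 0), (3, 4, 0), (3, 9, 1), (3, 11, 2), (5, 3, 0), (8, 3, 1), (9, 2, 1), (11, 9, 8)]


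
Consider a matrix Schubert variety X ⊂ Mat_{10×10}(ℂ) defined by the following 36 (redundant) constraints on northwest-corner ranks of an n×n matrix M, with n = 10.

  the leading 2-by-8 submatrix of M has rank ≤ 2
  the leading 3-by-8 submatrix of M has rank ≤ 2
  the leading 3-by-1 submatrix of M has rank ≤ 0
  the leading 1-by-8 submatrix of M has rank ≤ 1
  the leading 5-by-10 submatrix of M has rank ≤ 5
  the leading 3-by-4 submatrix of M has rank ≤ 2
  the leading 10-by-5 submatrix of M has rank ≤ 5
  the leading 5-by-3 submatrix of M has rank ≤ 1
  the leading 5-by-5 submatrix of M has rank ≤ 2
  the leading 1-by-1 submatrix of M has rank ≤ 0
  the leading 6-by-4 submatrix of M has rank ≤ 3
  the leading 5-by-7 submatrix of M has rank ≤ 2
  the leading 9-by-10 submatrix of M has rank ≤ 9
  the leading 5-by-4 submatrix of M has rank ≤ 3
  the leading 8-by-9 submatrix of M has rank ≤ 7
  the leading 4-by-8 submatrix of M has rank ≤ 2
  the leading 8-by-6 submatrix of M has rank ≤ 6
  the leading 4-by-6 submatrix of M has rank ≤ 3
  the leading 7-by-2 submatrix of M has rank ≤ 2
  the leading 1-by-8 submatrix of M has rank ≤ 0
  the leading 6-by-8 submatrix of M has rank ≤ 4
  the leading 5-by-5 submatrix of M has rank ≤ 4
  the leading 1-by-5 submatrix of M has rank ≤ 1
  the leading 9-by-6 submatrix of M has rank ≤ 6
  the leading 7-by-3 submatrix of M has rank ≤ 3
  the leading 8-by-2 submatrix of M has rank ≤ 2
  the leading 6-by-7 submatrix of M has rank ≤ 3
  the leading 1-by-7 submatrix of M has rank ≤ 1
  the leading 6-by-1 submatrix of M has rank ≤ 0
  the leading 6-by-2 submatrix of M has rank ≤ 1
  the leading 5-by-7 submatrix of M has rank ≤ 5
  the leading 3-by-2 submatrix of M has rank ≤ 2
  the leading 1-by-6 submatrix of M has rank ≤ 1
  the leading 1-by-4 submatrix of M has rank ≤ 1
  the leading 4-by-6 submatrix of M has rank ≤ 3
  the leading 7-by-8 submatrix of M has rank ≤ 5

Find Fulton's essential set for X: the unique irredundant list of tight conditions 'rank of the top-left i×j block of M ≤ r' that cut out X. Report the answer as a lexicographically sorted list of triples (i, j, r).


Computing R[i][j] = min implied NW-rank bound (n=10, 36 conditions):

  0 0 0 0 0 0 0 0 1 1
  0 1 1 1 1 1 1 1 2 2
  0 1 1 2 2 2 2 2 3 3
  0 1 1 2 2 2 2 2 3 4
  0 1 1 2 2 2 2 3 4 5
  0 1 2 3 3 3 3 4 5 6
  1 2 3 4 4 4 4 5 6 7
  1 2 3 4 5 5 5 6 7 8
  1 2 3 4 5 6 6 7 8 9
  1 2 3 4 5 6 7 8 9 10

the unique w with this rank table is (9, 2, 4, 10, 8, 3, 1, 5, 6, 7).

|D(w)|=23, |Ess(w)|=5:

[(1, 8, 0), (4, 8, 2), (5, 3, 1), (5, 7, 2), (6, 1, 0)]


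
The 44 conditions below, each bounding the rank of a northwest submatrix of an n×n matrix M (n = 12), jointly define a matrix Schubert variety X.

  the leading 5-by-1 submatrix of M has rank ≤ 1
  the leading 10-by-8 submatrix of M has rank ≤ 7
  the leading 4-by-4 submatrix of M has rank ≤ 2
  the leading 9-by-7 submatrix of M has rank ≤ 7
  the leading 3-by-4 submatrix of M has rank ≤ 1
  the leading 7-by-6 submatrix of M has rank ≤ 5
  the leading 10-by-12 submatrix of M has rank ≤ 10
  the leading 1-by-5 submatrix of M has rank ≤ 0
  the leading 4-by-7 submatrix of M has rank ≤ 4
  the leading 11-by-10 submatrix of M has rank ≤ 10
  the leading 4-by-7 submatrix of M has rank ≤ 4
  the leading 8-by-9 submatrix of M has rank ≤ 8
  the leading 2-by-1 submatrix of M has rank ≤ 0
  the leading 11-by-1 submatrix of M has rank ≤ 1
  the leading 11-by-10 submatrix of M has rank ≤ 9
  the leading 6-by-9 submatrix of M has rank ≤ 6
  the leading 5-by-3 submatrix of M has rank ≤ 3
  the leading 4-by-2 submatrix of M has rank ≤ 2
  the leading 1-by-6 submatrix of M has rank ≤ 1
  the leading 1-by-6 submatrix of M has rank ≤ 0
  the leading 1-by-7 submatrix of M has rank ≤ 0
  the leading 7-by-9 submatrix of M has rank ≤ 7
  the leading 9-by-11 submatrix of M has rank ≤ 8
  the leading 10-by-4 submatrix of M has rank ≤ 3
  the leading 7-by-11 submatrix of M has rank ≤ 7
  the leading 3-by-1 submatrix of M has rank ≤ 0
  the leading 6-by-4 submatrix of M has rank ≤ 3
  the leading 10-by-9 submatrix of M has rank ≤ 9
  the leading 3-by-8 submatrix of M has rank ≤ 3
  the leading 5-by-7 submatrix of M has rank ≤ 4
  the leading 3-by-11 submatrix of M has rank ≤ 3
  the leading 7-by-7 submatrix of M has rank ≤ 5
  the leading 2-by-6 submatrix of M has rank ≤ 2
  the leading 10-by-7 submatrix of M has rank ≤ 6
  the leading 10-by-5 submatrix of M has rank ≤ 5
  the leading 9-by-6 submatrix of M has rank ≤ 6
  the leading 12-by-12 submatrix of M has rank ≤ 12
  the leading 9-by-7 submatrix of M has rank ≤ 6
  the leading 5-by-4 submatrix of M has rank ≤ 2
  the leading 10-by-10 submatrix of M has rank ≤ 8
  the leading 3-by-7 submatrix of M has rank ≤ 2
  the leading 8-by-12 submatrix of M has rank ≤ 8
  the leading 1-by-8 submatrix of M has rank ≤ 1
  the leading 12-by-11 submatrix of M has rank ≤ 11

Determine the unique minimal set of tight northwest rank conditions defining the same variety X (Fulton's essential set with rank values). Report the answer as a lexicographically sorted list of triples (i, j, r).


Recovering R(i,j) via the rank-extension bound from the 44 conditions:

  R[1]: 0 | 0 | 0 | 0 | 0 | 0 | 0 | 1 | 1 | 1 | 1 | 1
  R[2]: 0 | 1 | 1 | 1 | 1 | 1 | 1 | 2 | 2 | 2 | 2 | 2
  R[3]: 0 | 1 | 1 | 1 | 2 | 2 | 2 | 3 | 3 | 3 | 3 | 3
  R[4]: 1 | 2 | 2 | 2 | 3 | 3 | 3 | 4 | 4 | 4 | 4 | 4
  R[5]: 1 | 2 | 2 | 2 | 3 | 4 | 4 | 5 | 5 | 5 | 5 | 5
  R[6]: 1 | 2 | 3 | 3 | 4 | 5 | 5 | 6 | 6 | 6 | 6 | 6
  R[7]: 1 | 2 | 3 | 3 | 4 | 5 | 5 | 6 | 7 | 7 | 7 | 7
  R[8]: 1 | 2 | 3 | 3 | 4 | 5 | 6 | 7 | 8 | 8 | 8 | 8
  R[9]: 1 | 2 | 3 | 3 | 4 | 5 | 6 | 7 | 8 | 8 | 8 | 9
  R[10]: 1 | 2 | 3 | 3 | 4 | 5 | 6 | 7 | 8 | 8 | 9 | 10
  R[11]: 1 | 2 | 3 | 4 | 5 | 6 | 7 | 8 | 9 | 9 | 10 | 11
  R[12]: 1 | 2 | 3 | 4 | 5 | 6 | 7 | 8 | 9 | 10 | 11 | 12

so w = (8, 2, 5, 1, 6, 3, 9, 7, 12, 11, 4, 10).

D(w) has 21 cells with 8 SE-corners; essential set:

[(1, 7, 0), (3, 1, 0), (3, 4, 1), (5, 4, 2), (7, 7, 5), (9, 11, 8), (10, 4, 3), (10, 10, 8)]


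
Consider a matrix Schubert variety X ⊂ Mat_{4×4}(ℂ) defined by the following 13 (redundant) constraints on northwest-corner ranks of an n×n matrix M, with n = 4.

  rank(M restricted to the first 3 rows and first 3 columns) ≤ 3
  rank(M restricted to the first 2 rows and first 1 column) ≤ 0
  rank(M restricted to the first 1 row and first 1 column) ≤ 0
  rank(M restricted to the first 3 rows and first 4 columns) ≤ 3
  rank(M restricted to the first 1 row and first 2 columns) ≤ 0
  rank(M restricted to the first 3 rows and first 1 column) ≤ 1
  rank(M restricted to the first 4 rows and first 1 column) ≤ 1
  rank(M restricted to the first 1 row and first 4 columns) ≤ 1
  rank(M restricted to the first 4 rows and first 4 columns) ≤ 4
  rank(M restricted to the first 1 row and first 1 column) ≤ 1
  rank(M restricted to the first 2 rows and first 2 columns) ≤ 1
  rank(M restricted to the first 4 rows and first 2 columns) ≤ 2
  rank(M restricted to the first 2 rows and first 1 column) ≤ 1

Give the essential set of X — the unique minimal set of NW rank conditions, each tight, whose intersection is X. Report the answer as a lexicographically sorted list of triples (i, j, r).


The tightest implied rank at each (i,j), from the 13 conditions:

  i=1: 0, 0, 1, 1
  i=2: 0, 1, 2, 2
  i=3: 1, 2, 3, 3
  i=4: 1, 2, 3, 4

giving w = (3, 2, 1, 4) via Δ²R.

Fulton essential set (2 of the 3 Rothe cells):

[(1, 2, 0), (2, 1, 0)]


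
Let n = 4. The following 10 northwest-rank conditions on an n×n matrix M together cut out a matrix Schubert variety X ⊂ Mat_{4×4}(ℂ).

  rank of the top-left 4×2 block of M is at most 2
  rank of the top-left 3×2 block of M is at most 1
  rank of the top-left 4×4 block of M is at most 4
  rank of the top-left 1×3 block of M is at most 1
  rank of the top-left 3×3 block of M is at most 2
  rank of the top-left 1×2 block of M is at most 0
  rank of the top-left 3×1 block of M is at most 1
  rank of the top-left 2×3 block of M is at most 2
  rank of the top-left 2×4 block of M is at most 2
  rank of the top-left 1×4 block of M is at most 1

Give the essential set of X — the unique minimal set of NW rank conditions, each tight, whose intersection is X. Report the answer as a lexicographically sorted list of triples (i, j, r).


Computing R[i][j] = min implied NW-rank bound (n=4, 10 conditions):

  i=1: 0, 0, 1, 1
  i=2: 1, 1, 2, 2
  i=3: 1, 1, 2, 3
  i=4: 1, 2, 3, 4

second differences of R give the permutation w = (3, 1, 4, 2).

2 SE-corners of the 3-cell Rothe diagram give Ess(w):

[(1, 2, 0), (3, 2, 1)]


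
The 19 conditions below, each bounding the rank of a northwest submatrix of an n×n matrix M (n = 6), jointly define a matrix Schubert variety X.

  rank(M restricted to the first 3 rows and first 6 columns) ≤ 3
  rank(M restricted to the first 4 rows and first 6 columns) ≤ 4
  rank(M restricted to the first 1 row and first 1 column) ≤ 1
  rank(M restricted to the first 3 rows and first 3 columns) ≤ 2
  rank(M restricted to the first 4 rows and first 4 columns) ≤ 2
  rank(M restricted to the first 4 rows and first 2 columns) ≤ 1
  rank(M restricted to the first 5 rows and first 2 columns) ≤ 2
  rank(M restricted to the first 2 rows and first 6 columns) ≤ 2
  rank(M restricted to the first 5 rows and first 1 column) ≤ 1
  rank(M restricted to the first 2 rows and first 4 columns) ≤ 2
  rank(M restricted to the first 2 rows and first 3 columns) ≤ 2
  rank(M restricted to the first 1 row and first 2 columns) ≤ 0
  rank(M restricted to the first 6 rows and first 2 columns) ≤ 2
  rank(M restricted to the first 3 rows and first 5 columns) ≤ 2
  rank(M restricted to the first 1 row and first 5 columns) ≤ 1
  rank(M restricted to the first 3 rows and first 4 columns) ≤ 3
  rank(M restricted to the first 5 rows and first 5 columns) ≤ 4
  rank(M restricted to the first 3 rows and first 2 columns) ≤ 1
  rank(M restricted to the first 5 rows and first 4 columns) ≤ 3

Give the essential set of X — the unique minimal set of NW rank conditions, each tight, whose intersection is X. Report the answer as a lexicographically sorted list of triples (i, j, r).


Reconstructing r_w from the 19 given conditions:

  R[1]: 0, 0, 1, 1, 1, 1
  R[2]: 1, 1, 2, 2, 2, 2
  R[3]: 1, 1, 2, 2, 2, 3
  R[4]: 1, 1, 2, 2, 3, 4
  R[5]: 1, 2, 3, 3, 4, 5
  R[6]: 1, 2, 3, 4, 5, 6

hence w(1..6) = (3, 1, 6, 5, 2, 4).

Fulton essential set (4 of the 7 Rothe cells):

[(1, 2, 0), (3, 5, 2), (4, 2, 1), (4, 4, 2)]


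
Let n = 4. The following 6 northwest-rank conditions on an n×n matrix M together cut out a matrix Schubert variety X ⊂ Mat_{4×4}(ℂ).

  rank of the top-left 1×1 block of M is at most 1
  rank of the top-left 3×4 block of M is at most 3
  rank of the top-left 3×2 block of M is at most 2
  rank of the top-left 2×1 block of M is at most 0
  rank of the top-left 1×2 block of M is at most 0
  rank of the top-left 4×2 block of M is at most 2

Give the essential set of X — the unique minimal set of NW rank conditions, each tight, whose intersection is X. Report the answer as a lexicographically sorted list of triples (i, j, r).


The tightest implied rank at each (i,j), from the 6 conditions:

  R[1]: 0 | 0 | 1 | 1
  R[2]: 0 | 1 | 2 | 2
  R[3]: 1 | 2 | 3 | 3
  R[4]: 1 | 2 | 3 | 4

giving w = (3, 2, 1, 4) via Δ²R.

D(w) has 3 cells with 2 SE-corners; essential set:

[(1, 2, 0), (2, 1, 0)]


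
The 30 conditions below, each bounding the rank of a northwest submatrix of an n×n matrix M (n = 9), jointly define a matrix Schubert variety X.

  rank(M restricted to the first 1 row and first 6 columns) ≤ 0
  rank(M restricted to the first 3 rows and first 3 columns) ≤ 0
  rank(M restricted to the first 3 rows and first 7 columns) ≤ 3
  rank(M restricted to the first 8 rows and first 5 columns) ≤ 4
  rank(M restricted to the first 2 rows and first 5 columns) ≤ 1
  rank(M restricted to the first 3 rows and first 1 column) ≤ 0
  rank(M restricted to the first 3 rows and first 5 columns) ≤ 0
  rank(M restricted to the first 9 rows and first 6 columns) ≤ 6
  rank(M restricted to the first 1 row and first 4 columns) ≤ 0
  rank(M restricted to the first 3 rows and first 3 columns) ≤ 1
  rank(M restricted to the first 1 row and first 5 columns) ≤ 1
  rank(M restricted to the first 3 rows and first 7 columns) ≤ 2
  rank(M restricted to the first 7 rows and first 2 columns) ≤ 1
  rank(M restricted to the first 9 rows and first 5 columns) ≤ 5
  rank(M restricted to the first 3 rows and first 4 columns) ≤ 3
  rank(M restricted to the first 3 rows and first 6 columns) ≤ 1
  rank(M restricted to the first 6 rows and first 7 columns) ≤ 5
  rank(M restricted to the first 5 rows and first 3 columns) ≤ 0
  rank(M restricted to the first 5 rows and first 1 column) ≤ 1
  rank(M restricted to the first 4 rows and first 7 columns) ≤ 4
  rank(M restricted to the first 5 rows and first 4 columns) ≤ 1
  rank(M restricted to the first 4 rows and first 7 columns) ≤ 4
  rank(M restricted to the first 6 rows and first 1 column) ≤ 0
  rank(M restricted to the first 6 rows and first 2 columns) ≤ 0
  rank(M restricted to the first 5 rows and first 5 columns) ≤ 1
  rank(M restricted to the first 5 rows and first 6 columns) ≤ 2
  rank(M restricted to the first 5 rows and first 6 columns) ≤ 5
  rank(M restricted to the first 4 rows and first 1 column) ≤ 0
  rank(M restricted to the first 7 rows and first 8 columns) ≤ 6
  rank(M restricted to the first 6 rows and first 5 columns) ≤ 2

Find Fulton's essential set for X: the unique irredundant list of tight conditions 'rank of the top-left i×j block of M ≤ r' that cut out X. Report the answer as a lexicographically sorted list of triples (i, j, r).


Recovering R(i,j) via the rank-extension bound from the 30 conditions:

  0  0  0  0  0  0  1  1  1
  0  0  0  0  0  1  2  2  2
  0  0  0  0  0  1  2  3  3
  0  0  0  1  1  2  3  4  4
  0  0  0  1  1  2  3  4  5
  0  0  1  2  2  3  4  5  6
  1  1  2  3  3  4  5  6  7
  1  2  3  4  4  5  6  7  8
  1  2  3  4  5  6  7  8  9

giving w = (7, 6, 8, 4, 9, 3, 1, 2, 5) via Δ²R.

Rothe diagram D(w) (25 cells), 5 SE-corners (essential conditions):

[(1, 6, 0), (3, 5, 0), (5, 3, 0), (5, 5, 1), (6, 2, 0)]


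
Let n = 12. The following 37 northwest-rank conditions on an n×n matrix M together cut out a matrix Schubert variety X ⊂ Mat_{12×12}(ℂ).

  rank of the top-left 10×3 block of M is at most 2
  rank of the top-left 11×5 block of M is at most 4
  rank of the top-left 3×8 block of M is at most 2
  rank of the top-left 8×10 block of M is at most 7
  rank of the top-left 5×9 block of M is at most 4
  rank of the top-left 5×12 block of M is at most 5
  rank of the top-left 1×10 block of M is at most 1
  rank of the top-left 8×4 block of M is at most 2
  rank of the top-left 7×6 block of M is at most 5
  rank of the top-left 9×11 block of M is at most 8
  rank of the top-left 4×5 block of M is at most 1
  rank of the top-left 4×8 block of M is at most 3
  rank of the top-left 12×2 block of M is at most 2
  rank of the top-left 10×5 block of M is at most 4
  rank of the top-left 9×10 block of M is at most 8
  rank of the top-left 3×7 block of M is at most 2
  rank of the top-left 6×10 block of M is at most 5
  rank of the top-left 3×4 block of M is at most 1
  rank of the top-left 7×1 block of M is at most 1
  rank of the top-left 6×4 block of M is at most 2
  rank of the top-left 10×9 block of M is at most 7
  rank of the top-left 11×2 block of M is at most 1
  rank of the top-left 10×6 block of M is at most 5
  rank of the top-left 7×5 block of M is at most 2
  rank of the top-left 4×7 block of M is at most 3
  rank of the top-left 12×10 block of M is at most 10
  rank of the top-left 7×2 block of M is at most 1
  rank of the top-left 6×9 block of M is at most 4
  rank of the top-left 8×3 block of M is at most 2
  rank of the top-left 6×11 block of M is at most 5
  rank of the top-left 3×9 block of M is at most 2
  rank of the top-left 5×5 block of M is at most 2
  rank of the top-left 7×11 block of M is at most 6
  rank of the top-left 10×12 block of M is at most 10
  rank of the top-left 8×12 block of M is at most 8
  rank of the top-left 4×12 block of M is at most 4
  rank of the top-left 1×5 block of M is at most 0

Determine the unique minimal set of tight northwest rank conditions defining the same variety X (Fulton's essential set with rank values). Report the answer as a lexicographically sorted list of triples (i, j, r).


Propagating the 37 rank bounds to every northwest block:

  0 | 0 | 0 | 0 | 0 | 1 | 1 | 1 | 1 | 1 | 1 | 1
  1 | 1 | 1 | 1 | 1 | 2 | 2 | 2 | 2 | 2 | 2 | 2
  1 | 1 | 1 | 1 | 1 | 2 | 2 | 2 | 2 | 3 | 3 | 3
  1 | 1 | 1 | 1 | 1 | 2 | 3 | 3 | 3 | 4 | 4 | 4
  1 | 1 | 2 | 2 | 2 | 3 | 4 | 4 | 4 | 5 | 5 | 5
  1 | 1 | 2 | 2 | 2 | 3 | 4 | 4 | 4 | 5 | 5 | 6
  1 | 1 | 2 | 2 | 2 | 3 | 4 | 5 | 5 | 6 | 6 | 7
  1 | 1 | 2 | 2 | 3 | 4 | 5 | 6 | 6 | 7 | 7 | 8
  1 | 1 | 2 | 3 | 4 | 5 | 6 | 7 | 7 | 8 | 8 | 9
  1 | 1 | 2 | 3 | 4 | 5 | 6 | 7 | 7 | 8 | 9 | 10
  1 | 1 | 2 | 3 | 4 | 5 | 6 | 7 | 8 | 9 | 10 | 11
  1 | 2 | 3 | 4 | 5 | 6 | 7 | 8 | 9 | 10 | 11 | 12

second differences of R give the permutation w = (6, 1, 10, 7, 3, 12, 8, 5, 4, 11, 9, 2).

ℓ(w)=32; the 9 essential cells (i,j,r):

[(1, 5, 0), (3, 9, 2), (4, 5, 1), (6, 9, 4), (6, 11, 5), (7, 5, 2), (8, 4, 2), (10, 9, 7), (11, 2, 1)]


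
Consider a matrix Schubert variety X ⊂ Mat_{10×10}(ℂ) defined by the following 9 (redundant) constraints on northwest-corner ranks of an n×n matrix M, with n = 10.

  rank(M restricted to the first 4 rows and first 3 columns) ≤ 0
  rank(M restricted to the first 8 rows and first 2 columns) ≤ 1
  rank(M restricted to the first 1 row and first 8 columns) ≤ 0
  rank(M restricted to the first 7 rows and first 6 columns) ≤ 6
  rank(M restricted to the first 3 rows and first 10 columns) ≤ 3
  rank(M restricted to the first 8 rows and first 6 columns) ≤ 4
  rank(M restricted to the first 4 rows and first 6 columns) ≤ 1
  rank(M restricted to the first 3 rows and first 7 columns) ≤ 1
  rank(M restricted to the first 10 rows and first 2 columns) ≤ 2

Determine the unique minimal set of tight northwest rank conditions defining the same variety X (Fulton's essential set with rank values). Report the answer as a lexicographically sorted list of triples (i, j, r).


Reconstructing r_w from the 9 given conditions:

  R[1]: 0 | 0 | 0 | 0 | 0 | 0 | 0 | 0 | 1 | 1
  R[2]: 0 | 0 | 0 | 1 | 1 | 1 | 1 | 1 | 2 | 2
  R[3]: 0 | 0 | 0 | 1 | 1 | 1 | 1 | 2 | 3 | 3
  R[4]: 0 | 0 | 0 | 1 | 1 | 1 | 2 | 3 | 4 | 4
  R[5]: 1 | 1 | 1 | 2 | 2 | 2 | 3 | 4 | 5 | 5
  R[6]: 1 | 1 | 2 | 3 | 3 | 3 | 4 | 5 | 6 | 6
  R[7]: 1 | 1 | 2 | 3 | 4 | 4 | 5 | 6 | 7 | 7
  R[8]: 1 | 1 | 2 | 3 | 4 | 4 | 5 | 6 | 7 | 8
  R[9]: 1 | 2 | 3 | 4 | 5 | 5 | 6 | 7 | 8 | 9
  R[10]: 1 | 2 | 3 | 4 | 5 | 6 | 7 | 8 | 9 | 10

so w = (9, 4, 8, 7, 1, 3, 5, 10, 2, 6).

Fulton essential set (6 of the 26 Rothe cells):

[(1, 8, 0), (3, 7, 1), (4, 3, 0), (4, 6, 1), (8, 2, 1), (8, 6, 4)]


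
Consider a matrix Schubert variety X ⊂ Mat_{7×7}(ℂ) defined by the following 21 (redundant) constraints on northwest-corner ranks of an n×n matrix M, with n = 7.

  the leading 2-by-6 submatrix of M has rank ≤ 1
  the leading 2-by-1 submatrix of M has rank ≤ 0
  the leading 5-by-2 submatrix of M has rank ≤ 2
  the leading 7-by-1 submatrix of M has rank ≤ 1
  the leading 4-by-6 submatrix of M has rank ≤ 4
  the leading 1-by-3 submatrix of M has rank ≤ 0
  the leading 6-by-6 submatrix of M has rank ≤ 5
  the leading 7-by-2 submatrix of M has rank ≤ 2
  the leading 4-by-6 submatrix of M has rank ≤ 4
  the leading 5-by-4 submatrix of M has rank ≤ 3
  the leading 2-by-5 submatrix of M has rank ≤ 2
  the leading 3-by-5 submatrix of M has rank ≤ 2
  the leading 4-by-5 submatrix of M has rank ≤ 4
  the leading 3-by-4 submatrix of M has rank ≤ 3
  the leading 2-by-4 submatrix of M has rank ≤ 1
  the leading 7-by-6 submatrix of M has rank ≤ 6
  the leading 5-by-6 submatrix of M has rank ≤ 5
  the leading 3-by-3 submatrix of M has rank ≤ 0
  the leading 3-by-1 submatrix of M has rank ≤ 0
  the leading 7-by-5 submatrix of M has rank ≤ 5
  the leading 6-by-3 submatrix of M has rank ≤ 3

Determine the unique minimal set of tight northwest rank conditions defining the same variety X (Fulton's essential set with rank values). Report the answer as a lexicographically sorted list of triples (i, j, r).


Rank table r_w(7×7) implied by the 21 constraints:

  R[1]: 0 0 0 1 1 1 1
  R[2]: 0 0 0 1 1 1 2
  R[3]: 0 0 0 1 2 2 3
  R[4]: 1 1 1 2 3 3 4
  R[5]: 1 2 2 3 4 4 5
  R[6]: 1 2 3 4 5 5 6
  R[7]: 1 2 3 4 5 6 7

hence w(1..7) = (4, 7, 5, 1, 2, 3, 6).

Fulton essential set (2 of the 11 Rothe cells):

[(2, 6, 1), (3, 3, 0)]


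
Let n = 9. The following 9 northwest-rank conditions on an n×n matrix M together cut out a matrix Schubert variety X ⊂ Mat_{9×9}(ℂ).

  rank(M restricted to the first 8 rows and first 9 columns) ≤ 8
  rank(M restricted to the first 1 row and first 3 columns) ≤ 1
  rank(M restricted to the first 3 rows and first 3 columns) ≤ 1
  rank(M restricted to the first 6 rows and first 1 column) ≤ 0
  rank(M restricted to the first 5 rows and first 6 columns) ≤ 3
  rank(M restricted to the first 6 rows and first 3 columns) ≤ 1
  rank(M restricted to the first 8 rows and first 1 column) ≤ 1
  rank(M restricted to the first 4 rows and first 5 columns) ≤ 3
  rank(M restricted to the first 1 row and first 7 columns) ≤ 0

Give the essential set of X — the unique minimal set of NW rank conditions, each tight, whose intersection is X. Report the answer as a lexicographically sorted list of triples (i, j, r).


The tightest implied rank at each (i,j), from the 9 conditions:

  i=1: 0 0 0 0 0 0 0 1 1
  i=2: 0 1 1 1 1 1 1 2 2
  i=3: 0 1 1 2 2 2 2 3 3
  i=4: 0 1 1 2 3 3 3 4 4
  i=5: 0 1 1 2 3 3 4 5 5
  i=6: 0 1 1 2 3 4 5 6 6
  i=7: 1 2 2 3 4 5 6 7 7
  i=8: 1 2 3 4 5 6 7 8 8
  i=9: 1 2 3 4 5 6 7 8 9

reading off 1-entries of Δ²R: w = (8, 2, 4, 5, 7, 6, 1, 3, 9).

Fulton essential set (4 of the 17 Rothe cells):

[(1, 7, 0), (5, 6, 3), (6, 1, 0), (6, 3, 1)]


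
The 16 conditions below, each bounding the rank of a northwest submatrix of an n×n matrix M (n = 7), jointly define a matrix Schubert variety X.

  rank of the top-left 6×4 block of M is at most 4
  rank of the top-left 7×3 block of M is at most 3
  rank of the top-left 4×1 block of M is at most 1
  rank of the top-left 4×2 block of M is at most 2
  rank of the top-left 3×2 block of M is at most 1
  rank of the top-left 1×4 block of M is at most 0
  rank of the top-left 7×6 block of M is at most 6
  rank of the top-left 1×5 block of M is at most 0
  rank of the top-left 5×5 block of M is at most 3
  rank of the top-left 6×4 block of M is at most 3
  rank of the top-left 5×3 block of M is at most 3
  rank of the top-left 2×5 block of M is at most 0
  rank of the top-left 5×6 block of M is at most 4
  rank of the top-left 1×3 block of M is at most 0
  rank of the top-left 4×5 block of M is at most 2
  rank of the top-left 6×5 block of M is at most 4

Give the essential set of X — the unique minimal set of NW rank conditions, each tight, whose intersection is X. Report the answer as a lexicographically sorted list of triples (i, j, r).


Recovering R(i,j) via the rank-extension bound from the 16 conditions:

  R[1]: 0  0  0  0  0  1  1
  R[2]: 0  0  0  0  0  1  2
  R[3]: 1  1  1  1  1  2  3
  R[4]: 1  2  2  2  2  3  4
  R[5]: 1  2  3  3  3  4  5
  R[6]: 1  2  3  3  4  5  6
  R[7]: 1  2  3  4  5  6  7

reading off 1-entries of Δ²R: w = (6, 7, 1, 2, 3, 5, 4).

|D(w)|=11, |Ess(w)|=2:

[(2, 5, 0), (6, 4, 3)]


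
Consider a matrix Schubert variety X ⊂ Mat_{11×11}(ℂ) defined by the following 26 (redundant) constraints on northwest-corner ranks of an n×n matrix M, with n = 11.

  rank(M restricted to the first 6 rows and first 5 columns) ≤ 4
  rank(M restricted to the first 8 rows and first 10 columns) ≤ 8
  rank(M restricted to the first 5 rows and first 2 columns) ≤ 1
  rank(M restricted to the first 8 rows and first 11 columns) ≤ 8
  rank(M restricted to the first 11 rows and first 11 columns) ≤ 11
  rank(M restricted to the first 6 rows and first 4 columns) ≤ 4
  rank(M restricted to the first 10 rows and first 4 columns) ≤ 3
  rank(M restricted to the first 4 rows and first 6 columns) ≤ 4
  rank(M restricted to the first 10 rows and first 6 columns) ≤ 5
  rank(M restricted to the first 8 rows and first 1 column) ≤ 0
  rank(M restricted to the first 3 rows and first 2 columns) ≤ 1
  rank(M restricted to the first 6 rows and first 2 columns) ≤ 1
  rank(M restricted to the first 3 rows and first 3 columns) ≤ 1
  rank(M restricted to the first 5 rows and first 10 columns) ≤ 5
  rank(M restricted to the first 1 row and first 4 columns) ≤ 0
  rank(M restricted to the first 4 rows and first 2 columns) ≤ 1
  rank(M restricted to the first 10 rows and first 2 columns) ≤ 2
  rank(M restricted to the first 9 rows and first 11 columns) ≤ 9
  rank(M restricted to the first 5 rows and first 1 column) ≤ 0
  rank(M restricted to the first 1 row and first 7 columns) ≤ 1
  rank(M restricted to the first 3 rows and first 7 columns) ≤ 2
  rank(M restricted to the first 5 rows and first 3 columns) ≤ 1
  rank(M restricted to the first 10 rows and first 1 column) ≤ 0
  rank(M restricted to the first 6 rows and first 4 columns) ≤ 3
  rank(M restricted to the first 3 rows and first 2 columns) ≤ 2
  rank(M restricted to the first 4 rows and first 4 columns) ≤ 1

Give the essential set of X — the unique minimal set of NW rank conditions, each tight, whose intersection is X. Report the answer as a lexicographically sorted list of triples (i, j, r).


Computing R[i][j] = min implied NW-rank bound (n=11, 26 conditions):

  i=1: 0 | 0 | 0 | 0 | 1 | 1 | 1 | 1 | 1 | 1 | 1
  i=2: 0 | 1 | 1 | 1 | 2 | 2 | 2 | 2 | 2 | 2 | 2
  i=3: 0 | 1 | 1 | 1 | 2 | 2 | 2 | 3 | 3 | 3 | 3
  i=4: 0 | 1 | 1 | 1 | 2 | 3 | 3 | 4 | 4 | 4 | 4
  i=5: 0 | 1 | 1 | 2 | 3 | 4 | 4 | 5 | 5 | 5 | 5
  i=6: 0 | 1 | 2 | 3 | 4 | 5 | 5 | 6 | 6 | 6 | 6
  i=7: 0 | 1 | 2 | 3 | 4 | 5 | 6 | 7 | 7 | 7 | 7
  i=8: 0 | 1 | 2 | 3 | 4 | 5 | 6 | 7 | 8 | 8 | 8
  i=9: 0 | 1 | 2 | 3 | 4 | 5 | 6 | 7 | 8 | 9 | 9
  i=10: 0 | 1 | 2 | 3 | 4 | 5 | 6 | 7 | 8 | 9 | 10
  i=11: 1 | 2 | 3 | 4 | 5 | 6 | 7 | 8 | 9 | 10 | 11

giving w = (5, 2, 8, 6, 4, 3, 7, 9, 10, 11, 1) via Δ²R.

ℓ(w)=20; the 5 essential cells (i,j,r):

[(1, 4, 0), (3, 7, 2), (4, 4, 1), (5, 3, 1), (10, 1, 0)]
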